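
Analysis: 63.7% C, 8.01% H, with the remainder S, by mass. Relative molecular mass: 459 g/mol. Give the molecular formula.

C24H36S4

Assume 100 g: 63.7 g C, 8.01 g H, 28.29 g S.
C: 63.7 g ÷ 12.01 g/mol = 5.304 mol
H: 8.01 g ÷ 1.008 g/mol = 7.946 mol
S: 28.29 g ÷ 32.07 g/mol = 0.8821 mol
Smallest is S at 0.8821 mol; normalising gives C 6.013, H 9.008, S 1.000
Ratio ≈ 6:9:1, so the empirical formula is C6H9S
Empirical-formula mass = 113.20 g/mol
n = 459 / 113.20 = 4.05 ≈ 4
Molecular formula = (C6H9S)×4 = C24H36S4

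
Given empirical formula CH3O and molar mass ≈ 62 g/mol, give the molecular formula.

Empirical-formula mass = 31.03 g/mol
n = 62 / 31.03 = 2.00 ≈ 2
Molecular formula = (CH3O)2 = C2H6O2

C2H6O2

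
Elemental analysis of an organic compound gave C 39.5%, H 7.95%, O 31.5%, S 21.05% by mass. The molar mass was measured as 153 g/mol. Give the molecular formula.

C5H12O3S

Assume 100 g: 39.5 g C, 7.95 g H, 31.5 g O, 21.05 g S.
Moles — C: 39.5 / 12.01 = 3.289 mol; H: 7.95 / 1.008 = 7.887 mol; O: 31.5 / 16.00 = 1.969 mol; S: 21.05 / 32.07 = 0.6564 mol
Divide by the smallest (0.6564 mol S): C 5.011, H 12.016, O 2.999, S 1.000
≈ 5:12:3:1 → C5H12O3S
Empirical-formula mass = 152.22 g/mol
n = 153 / 152.22 = 1.01 ≈ 1
Molecular formula = empirical formula = C5H12O3S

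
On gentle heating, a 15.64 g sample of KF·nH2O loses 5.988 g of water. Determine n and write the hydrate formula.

Mass of anhydrous KF = 15.64 − 5.988 = 9.652 g
mol H2O = 5.988 / 18.02 = 0.3323
Molar mass of KF = 58.10 g/mol → mol KF = 9.652 / 58.10 = 0.1661
n = 0.3323 / 0.1661 = 2.00 ≈ 2 → KF·2H2O

KF·2H2O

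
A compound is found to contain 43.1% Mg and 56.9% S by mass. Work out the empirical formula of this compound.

MgS

Assume 100 g: 43.1 g Mg, 56.9 g S.
Moles — Mg: 43.1 / 24.31 = 1.773 mol; S: 56.9 / 32.07 = 1.774 mol
Divide by the smallest (1.773 mol Mg): Mg 1.000, S 1.001
→ MgS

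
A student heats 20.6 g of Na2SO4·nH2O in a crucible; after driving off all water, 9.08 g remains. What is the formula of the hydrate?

Na2SO4·10H2O

Mass of water lost = 20.6 − 9.08 = 11.52 g → 11.52 / 18.02 = 0.6393 mol H2O
Molar mass of Na2SO4 = 142.05 g/mol → mol Na2SO4 = 9.08 / 142.05 = 0.06392
n = 0.6393 / 0.06392 = 10.00 ≈ 10 → Na2SO4·10H2O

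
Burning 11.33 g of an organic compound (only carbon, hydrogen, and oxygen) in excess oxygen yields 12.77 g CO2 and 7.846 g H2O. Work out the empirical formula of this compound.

C2H6O3

mol C = 12.77 / 44.01 = 0.2902; mass C = 0.2902 × 12.01 = 3.485 g
mol H = 2 × (7.846 / 18.02) = 0.8708; mass H = 0.8708 × 1.008 = 0.8778 g
mass O = 11.33 − (4.363) = 6.967 g → mol O = 0.4355
Divide by the smallest (0.2902 mol C): C 1.000, H 3.001, O 1.501
Scaling by 2: C 2.00, H 6.00, O 3.00 → C2H6O3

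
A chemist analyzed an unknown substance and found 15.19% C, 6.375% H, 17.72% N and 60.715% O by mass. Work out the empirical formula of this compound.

CH5NO3

Assume 100 g: 15.19 g C, 6.375 g H, 17.72 g N, 60.715 g O.
Moles — C: 15.19 / 12.01 = 1.265 mol; H: 6.375 / 1.008 = 6.324 mol; N: 17.72 / 14.01 = 1.265 mol; O: 60.715 / 16.00 = 3.795 mol
Divide by the smallest (1.265 mol C): C 1.000, H 5.000, N 1.000, O 3.000
≈ 1:5:1:3 → CH5NO3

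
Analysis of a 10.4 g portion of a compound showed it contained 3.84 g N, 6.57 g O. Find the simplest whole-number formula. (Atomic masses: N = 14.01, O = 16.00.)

N2O3

n(N) = 3.84/14.01 = 0.2741, n(O) = 6.57/16.00 = 0.4106
Divide by the smallest (0.2741 mol N): N 1.000, O 1.498
×2: N 2.00, O 3.00 → N2O3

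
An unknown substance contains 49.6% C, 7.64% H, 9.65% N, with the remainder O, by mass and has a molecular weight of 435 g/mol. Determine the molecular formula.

C18H33N3O9

Assume 100 g: 49.6 g C, 7.64 g H, 9.65 g N, 33.11 g O.
C: 49.6 g ÷ 12.01 g/mol = 4.13 mol
H: 7.64 g ÷ 1.008 g/mol = 7.579 mol
N: 9.65 g ÷ 14.01 g/mol = 0.6888 mol
O: 33.11 g ÷ 16.00 g/mol = 2.069 mol
Divide by the smallest (0.6888 mol N): C 5.996, H 11.004, N 1.000, O 3.004
→ C6H11NO3
Empirical-formula mass = 145.16 g/mol
n = 435 / 145.16 = 3.00 ≈ 3
Molecular formula = (C6H11NO3)×3 = C18H33N3O9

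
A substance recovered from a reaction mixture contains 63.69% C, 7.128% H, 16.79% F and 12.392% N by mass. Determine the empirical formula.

Assume 100 g: 63.69 g C, 7.128 g H, 16.79 g F, 12.392 g N.
Moles — C: 63.69 / 12.01 = 5.303 mol; H: 7.128 / 1.008 = 7.071 mol; F: 16.79 / 19.00 = 0.8837 mol; N: 12.392 / 14.01 = 0.8845 mol
Smallest is F at 0.8837 mol; normalising gives C 6.001, H 8.002, F 1.000, N 1.001
≈ 6:8:1:1 → C6H8FN

C6H8FN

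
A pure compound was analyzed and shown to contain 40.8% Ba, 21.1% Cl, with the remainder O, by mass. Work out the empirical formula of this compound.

Assume 100 g: 40.8 g Ba, 21.1 g Cl, 38.1 g O.
Ba: 40.8 g ÷ 137.33 g/mol = 0.2971 mol
Cl: 21.1 g ÷ 35.45 g/mol = 0.5952 mol
O: 38.1 g ÷ 16.00 g/mol = 2.381 mol
Smallest is Ba at 0.2971 mol; normalising gives Ba 1.000, Cl 2.003, O 8.015
Ratio ≈ 1:2:8, so the empirical formula is BaCl2O8

BaCl2O8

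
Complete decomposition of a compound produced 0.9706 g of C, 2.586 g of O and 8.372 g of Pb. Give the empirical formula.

n(C) = 0.9706/12.01 = 0.08082, n(O) = 2.586/16.00 = 0.1616, n(Pb) = 8.372/207.2 = 0.04041
Ratios (÷ 0.04041): C 2.000, O 4.000, Pb 1.000
→ C2O4Pb

C2O4Pb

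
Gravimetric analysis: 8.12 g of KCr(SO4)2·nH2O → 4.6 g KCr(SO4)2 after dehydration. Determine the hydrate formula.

Mass of water lost = 8.12 − 4.6 = 3.52 g → 3.52 / 18.02 = 0.1953 mol H2O
Molar mass of KCr(SO4)2 = 283.24 g/mol → mol KCr(SO4)2 = 4.6 / 283.24 = 0.01624
n = 0.1953 / 0.01624 = 12.03 ≈ 12 → KCr(SO4)2·12H2O

KCr(SO4)2·12H2O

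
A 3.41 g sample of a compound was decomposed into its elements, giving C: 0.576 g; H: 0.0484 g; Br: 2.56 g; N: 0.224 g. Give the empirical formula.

Moles — C: 0.576 / 12.01 = 0.04796 mol; H: 0.0484 / 1.008 = 0.04802 mol; Br: 2.56 / 79.90 = 0.03204 mol; N: 0.224 / 14.01 = 0.01599 mol
Smallest is N at 0.01599 mol; normalising gives C 3.000, H 3.003, Br 2.004, N 1.000
Ratio ≈ 3:3:2:1, so the empirical formula is C3H3Br2N

C3H3Br2N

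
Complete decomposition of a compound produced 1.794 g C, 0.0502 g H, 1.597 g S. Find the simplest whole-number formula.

Moles — C: 1.794 / 12.01 = 0.1494 mol; H: 0.0502 / 1.008 = 0.0498 mol; S: 1.597 / 32.07 = 0.0498 mol
Ratios (÷ 0.0498): C 3.000, H 1.000, S 1.000
→ C3HS

C3HS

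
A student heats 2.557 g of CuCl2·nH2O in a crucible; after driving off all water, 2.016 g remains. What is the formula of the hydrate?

CuCl2·2H2O

Mass of water lost = 2.557 − 2.016 = 0.541 g → 0.541 / 18.02 = 0.03002 mol H2O
Molar mass of CuCl2 = 134.45 g/mol → mol CuCl2 = 2.016 / 134.45 = 0.01499
n = 0.03002 / 0.01499 = 2.00 ≈ 2 → CuCl2·2H2O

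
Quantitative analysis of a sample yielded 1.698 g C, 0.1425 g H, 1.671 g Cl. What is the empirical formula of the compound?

C3H3Cl

Moles — C: 1.698 / 12.01 = 0.1414 mol; H: 0.1425 / 1.008 = 0.1414 mol; Cl: 1.671 / 35.45 = 0.04714 mol
Smallest is Cl at 0.04714 mol; normalising gives C 2.999, H 2.999, Cl 1.000
Ratio ≈ 3:3:1, so the empirical formula is C3H3Cl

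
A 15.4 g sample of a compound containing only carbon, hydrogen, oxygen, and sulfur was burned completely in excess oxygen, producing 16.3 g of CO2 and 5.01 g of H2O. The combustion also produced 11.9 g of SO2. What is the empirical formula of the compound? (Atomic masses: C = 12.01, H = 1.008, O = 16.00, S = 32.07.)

C4H6O3S2

mol C = 16.3 / 44.01 = 0.3704; mass C = 0.3704 × 12.01 = 4.448 g
mol H = 2 × (5.01 / 18.02) = 0.5560; mass H = 0.5560 × 1.008 = 0.5605 g
mol S = 11.9 / 64.07 = 0.1857; mass S = 5.957 g
mass O = 15.4 − (10.97) = 4.435 g → mol O = 0.2772
Divide by the smallest (0.1857 mol S): C 1.994, H 2.994, O 1.492, S 1.000
×2: C 3.99, H 5.99, O 2.98, S 2.00 → C4H6O3S2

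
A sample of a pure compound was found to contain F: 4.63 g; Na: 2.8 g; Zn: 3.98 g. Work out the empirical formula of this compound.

Moles — F: 4.63 / 19.00 = 0.2437 mol; Na: 2.8 / 22.99 = 0.1218 mol; Zn: 3.98 / 65.38 = 0.06087 mol
Divide by the smallest (0.06087 mol Zn): F 4.003, Na 2.001, Zn 1.000
→ F4Na2Zn

F4Na2Zn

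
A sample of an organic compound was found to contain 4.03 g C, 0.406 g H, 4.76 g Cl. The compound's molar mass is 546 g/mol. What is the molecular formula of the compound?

n(C) = 4.03/12.01 = 0.3356, n(H) = 0.406/1.008 = 0.4028, n(Cl) = 4.76/35.45 = 0.1343
Ratios (÷ 0.1343): C 2.499, H 3.000, Cl 1.000
Scaling by 2: C 5.00, H 6.00, Cl 2.00 → C5H6Cl2
Empirical-formula mass = 137.00 g/mol
n = 546 / 137.00 = 3.99 ≈ 4
Molecular formula = (C5H6Cl2)×4 = C20H24Cl8

C20H24Cl8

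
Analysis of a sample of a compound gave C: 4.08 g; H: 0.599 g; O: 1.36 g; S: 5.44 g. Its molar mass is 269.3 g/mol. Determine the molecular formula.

C: 4.08 g ÷ 12.01 g/mol = 0.3397 mol
H: 0.599 g ÷ 1.008 g/mol = 0.5942 mol
O: 1.36 g ÷ 16.00 g/mol = 0.085 mol
S: 5.44 g ÷ 32.07 g/mol = 0.1696 mol
Divide by the smallest (0.085 mol O): C 3.997, H 6.991, O 1.000, S 1.996
→ C4H7OS2
Empirical-formula mass = 135.24 g/mol
n = 269.3 / 135.24 = 1.99 ≈ 2
Molecular formula = (C4H7OS2)×2 = C8H14O2S4

C8H14O2S4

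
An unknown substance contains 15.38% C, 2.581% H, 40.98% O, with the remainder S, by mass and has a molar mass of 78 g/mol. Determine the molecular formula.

CH2O2S

Assume 100 g: 15.38 g C, 2.581 g H, 40.98 g O, 41.059 g S.
C: 15.38 g ÷ 12.01 g/mol = 1.281 mol
H: 2.581 g ÷ 1.008 g/mol = 2.561 mol
O: 40.98 g ÷ 16.00 g/mol = 2.561 mol
S: 41.059 g ÷ 32.07 g/mol = 1.28 mol
Ratios (÷ 1.28): C 1.000, H 2.000, O 2.001, S 1.000
≈ 1:2:2:1 → CH2O2S
Empirical-formula mass = 78.10 g/mol
n = 78 / 78.10 = 1.00 ≈ 1
Molecular formula = empirical formula = CH2O2S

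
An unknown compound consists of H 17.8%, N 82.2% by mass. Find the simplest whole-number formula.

Assume 100 g: 17.8 g H, 82.2 g N.
n(H) = 17.8/1.008 = 17.66, n(N) = 82.2/14.01 = 5.867
Smallest is N at 5.867 mol; normalising gives H 3.010, N 1.000
Ratio ≈ 3:1, so the empirical formula is H3N

H3N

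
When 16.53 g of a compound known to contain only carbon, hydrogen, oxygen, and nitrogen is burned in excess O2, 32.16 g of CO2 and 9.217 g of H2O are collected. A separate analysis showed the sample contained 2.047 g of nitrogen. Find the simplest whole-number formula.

mol C = 32.16 / 44.01 = 0.7307; mass C = 0.7307 × 12.01 = 8.776 g
mol H = 2 × (9.217 / 18.02) = 1.023; mass H = 1.023 × 1.008 = 1.031 g
mol N = 2.047 / 14.01 = 0.1461
mass O = 16.53 − (11.85) = 4.676 g → mol O = 0.2922
Ratios (÷ 0.1461): C 5.001, H 7.001, N 1.000, O 2.000
Ratio ≈ 5:7:1:2, so the empirical formula is C5H7NO2

C5H7NO2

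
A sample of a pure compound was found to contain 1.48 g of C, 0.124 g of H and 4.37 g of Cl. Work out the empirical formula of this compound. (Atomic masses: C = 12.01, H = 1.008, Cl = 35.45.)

CHCl

n(C) = 1.48/12.01 = 0.1232, n(H) = 0.124/1.008 = 0.123, n(Cl) = 4.37/35.45 = 0.1233
Smallest is H at 0.123 mol; normalising gives C 1.002, H 1.000, Cl 1.002
→ CHCl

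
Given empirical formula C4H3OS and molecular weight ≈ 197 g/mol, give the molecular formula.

C8H6O2S2

Empirical-formula mass = 99.13 g/mol
n = 197 / 99.13 = 1.99 ≈ 2
Molecular formula = (C4H3OS)2 = C8H6O2S2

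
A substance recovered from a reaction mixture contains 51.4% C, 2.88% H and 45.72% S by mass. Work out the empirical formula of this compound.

Assume 100 g: 51.4 g C, 2.88 g H, 45.72 g S.
Moles — C: 51.4 / 12.01 = 4.28 mol; H: 2.88 / 1.008 = 2.857 mol; S: 45.72 / 32.07 = 1.426 mol
Divide by the smallest (1.426 mol S): C 3.002, H 2.004, S 1.000
Ratio ≈ 3:2:1, so the empirical formula is C3H2S

C3H2S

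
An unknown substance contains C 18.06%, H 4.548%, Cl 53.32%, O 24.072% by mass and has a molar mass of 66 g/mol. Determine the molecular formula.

CH3ClO

Assume 100 g: 18.06 g C, 4.548 g H, 53.32 g Cl, 24.072 g O.
C: 18.06 g ÷ 12.01 g/mol = 1.504 mol
H: 4.548 g ÷ 1.008 g/mol = 4.512 mol
Cl: 53.32 g ÷ 35.45 g/mol = 1.504 mol
O: 24.072 g ÷ 16.00 g/mol = 1.504 mol
Divide by the smallest (1.504 mol C): C 1.000, H 3.000, Cl 1.000, O 1.001
→ CH3ClO
Empirical-formula mass = 66.48 g/mol
n = 66 / 66.48 = 0.99 ≈ 1
Molecular formula = empirical formula = CH3ClO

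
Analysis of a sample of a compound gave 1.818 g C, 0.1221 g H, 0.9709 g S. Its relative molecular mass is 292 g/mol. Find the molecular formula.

C15H12S3

n(C) = 1.818/12.01 = 0.1514, n(H) = 0.1221/1.008 = 0.1211, n(S) = 0.9709/32.07 = 0.03027
Smallest is S at 0.03027 mol; normalising gives C 5.000, H 4.001, S 1.000
Ratio ≈ 5:4:1, so the empirical formula is C5H4S
Empirical-formula mass = 96.15 g/mol
n = 292 / 96.15 = 3.04 ≈ 3
Molecular formula = (C5H4S)×3 = C15H12S3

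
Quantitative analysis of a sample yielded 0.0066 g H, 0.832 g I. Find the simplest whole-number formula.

HI

n(H) = 0.0066/1.008 = 0.006548, n(I) = 0.832/126.90 = 0.006556
Divide by the smallest (0.006548 mol H): H 1.000, I 1.001
→ HI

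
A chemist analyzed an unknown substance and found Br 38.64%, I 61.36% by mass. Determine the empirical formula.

BrI

Assume 100 g: 38.64 g Br, 61.36 g I.
Br: 38.64 g ÷ 79.90 g/mol = 0.4836 mol
I: 61.36 g ÷ 126.90 g/mol = 0.4835 mol
Divide by the smallest (0.4835 mol I): Br 1.000, I 1.000
→ BrI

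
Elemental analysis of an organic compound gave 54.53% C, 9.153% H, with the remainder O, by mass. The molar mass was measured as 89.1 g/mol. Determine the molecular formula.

C4H8O2

Assume 100 g: 54.53 g C, 9.153 g H, 36.317 g O.
C: 54.53 g ÷ 12.01 g/mol = 4.54 mol
H: 9.153 g ÷ 1.008 g/mol = 9.08 mol
O: 36.317 g ÷ 16.00 g/mol = 2.27 mol
Ratios (÷ 2.27): C 2.000, H 4.000, O 1.000
≈ 2:4:1 → C2H4O
Empirical-formula mass = 44.05 g/mol
n = 89.1 / 44.05 = 2.02 ≈ 2
Molecular formula = (C2H4O)×2 = C4H8O2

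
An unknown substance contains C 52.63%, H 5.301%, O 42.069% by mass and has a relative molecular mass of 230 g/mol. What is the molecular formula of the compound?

C10H12O6

Assume 100 g: 52.63 g C, 5.301 g H, 42.069 g O.
Moles — C: 52.63 / 12.01 = 4.382 mol; H: 5.301 / 1.008 = 5.259 mol; O: 42.069 / 16.00 = 2.629 mol
Smallest is O at 2.629 mol; normalising gives C 1.667, H 2.000, O 1.000
Scaling by 3: C 5.00, H 6.00, O 3.00 → C5H6O3
Empirical-formula mass = 114.10 g/mol
n = 230 / 114.10 = 2.02 ≈ 2
Molecular formula = (C5H6O3)×2 = C10H12O6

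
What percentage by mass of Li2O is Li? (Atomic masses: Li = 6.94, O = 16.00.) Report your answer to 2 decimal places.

46.45%

Molar mass = 2(6.94) + 1(16.00) = 29.880 g/mol
Mass of Li per mole = 2 × 6.94 = 13.880 g
% Li = 13.880 / 29.880 × 100 = 46.45%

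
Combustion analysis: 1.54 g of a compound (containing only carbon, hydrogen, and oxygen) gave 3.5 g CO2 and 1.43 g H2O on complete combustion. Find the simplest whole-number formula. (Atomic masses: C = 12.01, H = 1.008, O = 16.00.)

C3H6O

mol C = 3.5 / 44.01 = 0.07953; mass C = 0.07953 × 12.01 = 0.9551 g
mol H = 2 × (1.43 / 18.02) = 0.1587; mass H = 0.1587 × 1.008 = 0.1600 g
mass O = 1.54 − (1.115) = 0.4249 g → mol O = 0.02656
Smallest is O at 0.02656 mol; normalising gives C 2.995, H 5.977, O 1.000
→ C3H6O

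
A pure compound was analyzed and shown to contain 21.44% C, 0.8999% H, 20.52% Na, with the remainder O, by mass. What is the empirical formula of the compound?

Assume 100 g: 21.44 g C, 0.8999 g H, 20.52 g Na, 57.14 g O.
n(C) = 21.44/12.01 = 1.785, n(H) = 0.8999/1.008 = 0.8928, n(Na) = 20.52/22.99 = 0.8926, n(O) = 57.14/16.00 = 3.571
Ratios (÷ 0.8926): C 2.000, H 1.000, Na 1.000, O 4.001
≈ 2:1:1:4 → C2HNaO4

C2HNaO4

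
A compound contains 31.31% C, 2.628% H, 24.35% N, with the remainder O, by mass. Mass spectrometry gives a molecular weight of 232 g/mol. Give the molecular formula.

Assume 100 g: 31.31 g C, 2.628 g H, 24.35 g N, 41.712 g O.
n(C) = 31.31/12.01 = 2.607, n(H) = 2.628/1.008 = 2.607, n(N) = 24.35/14.01 = 1.738, n(O) = 41.712/16.00 = 2.607
Smallest is N at 1.738 mol; normalising gives C 1.500, H 1.500, N 1.000, O 1.500
×2: C 3.00, H 3.00, N 2.00, O 3.00 → C3H3N2O3
Empirical-formula mass = 115.07 g/mol
n = 232 / 115.07 = 2.02 ≈ 2
Molecular formula = (C3H3N2O3)×2 = C6H6N4O6

C6H6N4O6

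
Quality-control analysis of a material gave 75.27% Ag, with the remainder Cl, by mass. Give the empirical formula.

AgCl

Assume 100 g: 75.27 g Ag, 24.73 g Cl.
Moles — Ag: 75.27 / 107.87 = 0.6978 mol; Cl: 24.73 / 35.45 = 0.6976 mol
Ratios (÷ 0.6976): Ag 1.000, Cl 1.000
≈ 1:1 → AgCl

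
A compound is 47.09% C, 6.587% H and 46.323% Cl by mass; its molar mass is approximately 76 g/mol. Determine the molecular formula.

Assume 100 g: 47.09 g C, 6.587 g H, 46.323 g Cl.
n(C) = 47.09/12.01 = 3.921, n(H) = 6.587/1.008 = 6.535, n(Cl) = 46.323/35.45 = 1.307
Ratios (÷ 1.307): C 3.001, H 5.001, Cl 1.000
≈ 3:5:1 → C3H5Cl
Empirical-formula mass = 76.52 g/mol
n = 76 / 76.52 = 0.99 ≈ 1
Molecular formula = empirical formula = C3H5Cl

C3H5Cl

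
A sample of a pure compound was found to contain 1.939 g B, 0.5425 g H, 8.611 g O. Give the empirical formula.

Moles — B: 1.939 / 10.81 = 0.1794 mol; H: 0.5425 / 1.008 = 0.5382 mol; O: 8.611 / 16.00 = 0.5382 mol
Divide by the smallest (0.1794 mol B): B 1.000, H 3.000, O 3.000
→ BH3O3

BH3O3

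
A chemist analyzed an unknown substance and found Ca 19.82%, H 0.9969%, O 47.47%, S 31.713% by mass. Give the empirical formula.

CaH2O6S2

Assume 100 g: 19.82 g Ca, 0.9969 g H, 47.47 g O, 31.713 g S.
n(Ca) = 19.82/40.08 = 0.4945, n(H) = 0.9969/1.008 = 0.989, n(O) = 47.47/16.00 = 2.967, n(S) = 31.713/32.07 = 0.9889
Divide by the smallest (0.4945 mol Ca): Ca 1.000, H 2.000, O 6.000, S 2.000
→ CaH2O6S2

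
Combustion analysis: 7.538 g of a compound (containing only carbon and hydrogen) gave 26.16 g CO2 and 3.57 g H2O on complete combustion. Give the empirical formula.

mol C = 26.16 / 44.01 = 0.5944; mass C = 0.5944 × 12.01 = 7.139 g
mol H = 2 × (3.57 / 18.02) = 0.3962; mass H = 0.3962 × 1.008 = 0.3994 g
Smallest is H at 0.3962 mol; normalising gives C 1.500, H 1.000
×2: C 3.00, H 2.00 → C3H2

C3H2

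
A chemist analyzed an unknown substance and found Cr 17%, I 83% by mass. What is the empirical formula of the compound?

Assume 100 g: 17 g Cr, 83 g I.
Moles — Cr: 17 / 52.00 = 0.3269 mol; I: 83 / 126.90 = 0.6541 mol
Divide by the smallest (0.3269 mol Cr): Cr 1.000, I 2.001
→ CrI2

CrI2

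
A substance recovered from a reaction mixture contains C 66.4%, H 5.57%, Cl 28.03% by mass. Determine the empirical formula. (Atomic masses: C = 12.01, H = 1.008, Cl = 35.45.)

Assume 100 g: 66.4 g C, 5.57 g H, 28.03 g Cl.
C: 66.4 g ÷ 12.01 g/mol = 5.529 mol
H: 5.57 g ÷ 1.008 g/mol = 5.526 mol
Cl: 28.03 g ÷ 35.45 g/mol = 0.7907 mol
Divide by the smallest (0.7907 mol Cl): C 6.992, H 6.989, Cl 1.000
≈ 7:7:1 → C7H7Cl

C7H7Cl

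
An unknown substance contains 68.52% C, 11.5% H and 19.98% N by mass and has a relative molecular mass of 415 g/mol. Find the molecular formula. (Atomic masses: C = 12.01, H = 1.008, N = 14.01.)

C24H48N6

Assume 100 g: 68.52 g C, 11.5 g H, 19.98 g N.
Moles — C: 68.52 / 12.01 = 5.705 mol; H: 11.5 / 1.008 = 11.41 mol; N: 19.98 / 14.01 = 1.426 mol
Smallest is N at 1.426 mol; normalising gives C 4.001, H 8.000, N 1.000
→ C4H8N
Empirical-formula mass = 70.11 g/mol
n = 415 / 70.11 = 5.92 ≈ 6
Molecular formula = (C4H8N)×6 = C24H48N6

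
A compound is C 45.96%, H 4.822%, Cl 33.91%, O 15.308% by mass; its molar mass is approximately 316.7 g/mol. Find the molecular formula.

Assume 100 g: 45.96 g C, 4.822 g H, 33.91 g Cl, 15.308 g O.
Moles — C: 45.96 / 12.01 = 3.827 mol; H: 4.822 / 1.008 = 4.784 mol; Cl: 33.91 / 35.45 = 0.9566 mol; O: 15.308 / 16.00 = 0.9567 mol
Ratios (÷ 0.9566): C 4.001, H 5.001, Cl 1.000, O 1.000
→ C4H5ClO
Empirical-formula mass = 104.53 g/mol
n = 316.7 / 104.53 = 3.03 ≈ 3
Molecular formula = (C4H5ClO)×3 = C12H15Cl3O3

C12H15Cl3O3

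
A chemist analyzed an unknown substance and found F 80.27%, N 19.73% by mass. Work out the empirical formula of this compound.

Assume 100 g: 80.27 g F, 19.73 g N.
n(F) = 80.27/19.00 = 4.225, n(N) = 19.73/14.01 = 1.408
Divide by the smallest (1.408 mol N): F 3.000, N 1.000
Ratio ≈ 3:1, so the empirical formula is F3N

F3N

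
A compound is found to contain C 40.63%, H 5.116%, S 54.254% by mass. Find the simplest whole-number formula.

Assume 100 g: 40.63 g C, 5.116 g H, 54.254 g S.
C: 40.63 g ÷ 12.01 g/mol = 3.383 mol
H: 5.116 g ÷ 1.008 g/mol = 5.075 mol
S: 54.254 g ÷ 32.07 g/mol = 1.692 mol
Divide by the smallest (1.692 mol S): C 2.000, H 3.000, S 1.000
→ C2H3S

C2H3S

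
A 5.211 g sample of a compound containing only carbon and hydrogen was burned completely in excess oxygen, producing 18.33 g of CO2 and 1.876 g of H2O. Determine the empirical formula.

C2H

mol C = 18.33 / 44.01 = 0.4165; mass C = 0.4165 × 12.01 = 5.002 g
mol H = 2 × (1.876 / 18.02) = 0.2082; mass H = 0.2082 × 1.008 = 0.2099 g
Smallest is H at 0.2082 mol; normalising gives C 2.000, H 1.000
Ratio ≈ 2:1, so the empirical formula is C2H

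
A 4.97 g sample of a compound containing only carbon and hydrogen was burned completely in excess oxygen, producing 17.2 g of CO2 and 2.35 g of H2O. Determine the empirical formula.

mol C = 17.2 / 44.01 = 0.3908; mass C = 0.3908 × 12.01 = 4.694 g
mol H = 2 × (2.35 / 18.02) = 0.2608; mass H = 0.2608 × 1.008 = 0.2629 g
Divide by the smallest (0.2608 mol H): C 1.498, H 1.000
×2: C 3.00, H 2.00 → C3H2

C3H2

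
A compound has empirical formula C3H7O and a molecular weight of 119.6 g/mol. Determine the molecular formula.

C6H14O2

Empirical-formula mass = 59.09 g/mol
n = 119.6 / 59.09 = 2.02 ≈ 2
Molecular formula = (C3H7O)2 = C6H14O2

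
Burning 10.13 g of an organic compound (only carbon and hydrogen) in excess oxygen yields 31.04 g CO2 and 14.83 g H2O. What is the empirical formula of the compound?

mol C = 31.04 / 44.01 = 0.7053; mass C = 0.7053 × 12.01 = 8.471 g
mol H = 2 × (14.83 / 18.02) = 1.646; mass H = 1.646 × 1.008 = 1.659 g
Ratios (÷ 0.7053): C 1.000, H 2.334
Scaling by 3: C 3.00, H 7.00 → C3H7

C3H7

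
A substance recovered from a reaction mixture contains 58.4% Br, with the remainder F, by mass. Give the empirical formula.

Assume 100 g: 58.4 g Br, 41.6 g F.
Moles — Br: 58.4 / 79.90 = 0.7309 mol; F: 41.6 / 19.00 = 2.189 mol
Smallest is Br at 0.7309 mol; normalising gives Br 1.000, F 2.996
≈ 1:3 → BrF3

BrF3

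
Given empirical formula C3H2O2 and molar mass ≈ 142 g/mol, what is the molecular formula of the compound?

C6H4O4

Empirical-formula mass = 70.05 g/mol
n = 142 / 70.05 = 2.03 ≈ 2
Molecular formula = (C3H2O2)2 = C6H4O4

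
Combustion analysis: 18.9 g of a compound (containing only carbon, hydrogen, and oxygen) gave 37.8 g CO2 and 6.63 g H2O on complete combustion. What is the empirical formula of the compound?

mol C = 37.8 / 44.01 = 0.8589; mass C = 0.8589 × 12.01 = 10.32 g
mol H = 2 × (6.63 / 18.02) = 0.7358; mass H = 0.7358 × 1.008 = 0.7417 g
mass O = 18.9 − (11.06) = 7.843 g → mol O = 0.4902
Smallest is O at 0.4902 mol; normalising gives C 1.752, H 1.501, O 1.000
×4: C 7.01, H 6.00, O 4.00 → C7H6O4

C7H6O4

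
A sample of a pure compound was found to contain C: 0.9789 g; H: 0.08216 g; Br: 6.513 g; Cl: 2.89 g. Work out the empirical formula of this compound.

CHBrCl

Moles — C: 0.9789 / 12.01 = 0.08151 mol; H: 0.08216 / 1.008 = 0.08151 mol; Br: 6.513 / 79.90 = 0.08151 mol; Cl: 2.89 / 35.45 = 0.08152 mol
Smallest is C at 0.08151 mol; normalising gives C 1.000, H 1.000, Br 1.000, Cl 1.000
≈ 1:1:1:1 → CHBrCl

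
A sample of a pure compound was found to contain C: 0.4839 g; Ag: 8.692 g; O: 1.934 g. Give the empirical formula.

Moles — C: 0.4839 / 12.01 = 0.04029 mol; Ag: 8.692 / 107.87 = 0.08058 mol; O: 1.934 / 16.00 = 0.1209 mol
Ratios (÷ 0.04029): C 1.000, Ag 2.000, O 3.000
Ratio ≈ 1:2:3, so the empirical formula is CAg2O3

CAg2O3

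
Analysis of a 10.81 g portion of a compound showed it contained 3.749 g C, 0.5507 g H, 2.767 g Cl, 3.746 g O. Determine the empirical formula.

C4H7ClO3

C: 3.749 g ÷ 12.01 g/mol = 0.3122 mol
H: 0.5507 g ÷ 1.008 g/mol = 0.5463 mol
Cl: 2.767 g ÷ 35.45 g/mol = 0.07805 mol
O: 3.746 g ÷ 16.00 g/mol = 0.2341 mol
Divide by the smallest (0.07805 mol Cl): C 3.999, H 6.999, Cl 1.000, O 3.000
→ C4H7ClO3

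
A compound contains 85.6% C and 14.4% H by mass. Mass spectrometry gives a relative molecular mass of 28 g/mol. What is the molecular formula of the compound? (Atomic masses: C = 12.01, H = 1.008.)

C2H4

Assume 100 g: 85.6 g C, 14.4 g H.
C: 85.6 g ÷ 12.01 g/mol = 7.127 mol
H: 14.4 g ÷ 1.008 g/mol = 14.29 mol
Divide by the smallest (7.127 mol C): C 1.000, H 2.004
≈ 1:2 → CH2
Empirical-formula mass = 14.03 g/mol
n = 28 / 14.03 = 2.00 ≈ 2
Molecular formula = (CH2)×2 = C2H4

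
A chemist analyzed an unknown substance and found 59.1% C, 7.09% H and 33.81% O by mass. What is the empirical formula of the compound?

C7H10O3

Assume 100 g: 59.1 g C, 7.09 g H, 33.81 g O.
C: 59.1 g ÷ 12.01 g/mol = 4.921 mol
H: 7.09 g ÷ 1.008 g/mol = 7.034 mol
O: 33.81 g ÷ 16.00 g/mol = 2.113 mol
Divide by the smallest (2.113 mol O): C 2.329, H 3.329, O 1.000
Multiply by 3: C 6.99, H 9.99, O 3.00 → C7H10O3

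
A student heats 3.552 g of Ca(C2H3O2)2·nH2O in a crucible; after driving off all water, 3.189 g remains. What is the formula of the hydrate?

Mass of water lost = 3.552 − 3.189 = 0.363 g → 0.363 / 18.02 = 0.02014 mol H2O
Molar mass of Ca(C2H3O2)2 = 158.17 g/mol → mol Ca(C2H3O2)2 = 3.189 / 158.17 = 0.02016
n = 0.02014 / 0.02016 = 1.00 ≈ 1 → Ca(C2H3O2)2·H2O

Ca(C2H3O2)2·H2O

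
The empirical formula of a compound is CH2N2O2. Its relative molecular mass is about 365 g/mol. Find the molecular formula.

Empirical-formula mass = 74.05 g/mol
n = 365 / 74.05 = 4.93 ≈ 5
Molecular formula = (CH2N2O2)5 = C5H10N10O10

C5H10N10O10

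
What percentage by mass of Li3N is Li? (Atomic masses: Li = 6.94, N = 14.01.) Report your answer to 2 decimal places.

59.78%

Molar mass = 3(6.94) + 1(14.01) = 34.830 g/mol
Mass of Li per mole = 3 × 6.94 = 20.820 g
% Li = 20.820 / 34.830 × 100 = 59.78%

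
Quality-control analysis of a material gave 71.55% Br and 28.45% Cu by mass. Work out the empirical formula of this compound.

Br2Cu

Assume 100 g: 71.55 g Br, 28.45 g Cu.
Br: 71.55 g ÷ 79.90 g/mol = 0.8955 mol
Cu: 28.45 g ÷ 63.55 g/mol = 0.4477 mol
Ratios (÷ 0.4477): Br 2.000, Cu 1.000
Ratio ≈ 2:1, so the empirical formula is Br2Cu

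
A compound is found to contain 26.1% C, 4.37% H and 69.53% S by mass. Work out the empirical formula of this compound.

CH2S

Assume 100 g: 26.1 g C, 4.37 g H, 69.53 g S.
C: 26.1 g ÷ 12.01 g/mol = 2.173 mol
H: 4.37 g ÷ 1.008 g/mol = 4.335 mol
S: 69.53 g ÷ 32.07 g/mol = 2.168 mol
Ratios (÷ 2.168): C 1.002, H 2.000, S 1.000
→ CH2S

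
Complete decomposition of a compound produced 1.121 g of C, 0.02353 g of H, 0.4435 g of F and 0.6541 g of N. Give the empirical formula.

C4HFN2

n(C) = 1.121/12.01 = 0.09334, n(H) = 0.02353/1.008 = 0.02334, n(F) = 0.4435/19.00 = 0.02334, n(N) = 0.6541/14.01 = 0.04669
Ratios (÷ 0.02334): C 3.999, H 1.000, F 1.000, N 2.000
≈ 4:1:1:2 → C4HFN2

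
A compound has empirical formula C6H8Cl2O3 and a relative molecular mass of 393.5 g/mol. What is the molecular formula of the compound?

C12H16Cl4O6

Empirical-formula mass = 199.02 g/mol
n = 393.5 / 199.02 = 1.98 ≈ 2
Molecular formula = (C6H8Cl2O3)2 = C12H16Cl4O6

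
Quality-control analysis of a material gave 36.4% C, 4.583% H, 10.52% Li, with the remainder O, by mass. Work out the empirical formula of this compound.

Assume 100 g: 36.4 g C, 4.583 g H, 10.52 g Li, 48.497 g O.
C: 36.4 g ÷ 12.01 g/mol = 3.031 mol
H: 4.583 g ÷ 1.008 g/mol = 4.547 mol
Li: 10.52 g ÷ 6.94 g/mol = 1.516 mol
O: 48.497 g ÷ 16.00 g/mol = 3.031 mol
Smallest is Li at 1.516 mol; normalising gives C 1.999, H 2.999, Li 1.000, O 2.000
Ratio ≈ 2:3:1:2, so the empirical formula is C2H3LiO2

C2H3LiO2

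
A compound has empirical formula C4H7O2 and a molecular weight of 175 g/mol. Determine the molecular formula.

Empirical-formula mass = 87.10 g/mol
n = 175 / 87.10 = 2.01 ≈ 2
Molecular formula = (C4H7O2)2 = C8H14O4

C8H14O4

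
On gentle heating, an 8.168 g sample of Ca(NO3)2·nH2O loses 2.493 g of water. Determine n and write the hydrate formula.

Ca(NO3)2·4H2O

Mass of anhydrous Ca(NO3)2 = 8.168 − 2.493 = 5.675 g
mol H2O = 2.493 / 18.02 = 0.1383
Molar mass of Ca(NO3)2 = 164.10 g/mol → mol Ca(NO3)2 = 5.675 / 164.10 = 0.03458
n = 0.1383 / 0.03458 = 4.00 ≈ 4 → Ca(NO3)2·4H2O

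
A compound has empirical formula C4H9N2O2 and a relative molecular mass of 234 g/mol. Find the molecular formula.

Empirical-formula mass = 117.13 g/mol
n = 234 / 117.13 = 2.00 ≈ 2
Molecular formula = (C4H9N2O2)2 = C8H18N4O4

C8H18N4O4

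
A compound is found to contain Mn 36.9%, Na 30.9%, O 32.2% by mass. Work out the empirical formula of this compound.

MnNa2O3

Assume 100 g: 36.9 g Mn, 30.9 g Na, 32.2 g O.
n(Mn) = 36.9/54.94 = 0.6716, n(Na) = 30.9/22.99 = 1.344, n(O) = 32.2/16.00 = 2.013
Ratios (÷ 0.6716): Mn 1.000, Na 2.001, O 2.996
→ MnNa2O3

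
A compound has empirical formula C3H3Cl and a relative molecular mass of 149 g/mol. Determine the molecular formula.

C6H6Cl2

Empirical-formula mass = 74.50 g/mol
n = 149 / 74.50 = 2.00 ≈ 2
Molecular formula = (C3H3Cl)2 = C6H6Cl2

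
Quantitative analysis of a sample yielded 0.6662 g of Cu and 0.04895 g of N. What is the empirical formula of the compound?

Cu3N

Moles — Cu: 0.6662 / 63.55 = 0.01048 mol; N: 0.04895 / 14.01 = 0.003494 mol
Divide by the smallest (0.003494 mol N): Cu 3.000, N 1.000
Ratio ≈ 3:1, so the empirical formula is Cu3N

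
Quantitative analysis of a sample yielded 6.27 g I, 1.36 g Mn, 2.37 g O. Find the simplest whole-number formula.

n(I) = 6.27/126.90 = 0.04941, n(Mn) = 1.36/54.94 = 0.02475, n(O) = 2.37/16.00 = 0.1481
Smallest is Mn at 0.02475 mol; normalising gives I 1.996, Mn 1.000, O 5.984
Ratio ≈ 2:1:6, so the empirical formula is I2MnO6

I2MnO6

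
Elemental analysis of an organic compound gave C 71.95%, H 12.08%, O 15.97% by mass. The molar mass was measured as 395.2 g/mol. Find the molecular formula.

C24H48O4

Assume 100 g: 71.95 g C, 12.08 g H, 15.97 g O.
n(C) = 71.95/12.01 = 5.991, n(H) = 12.08/1.008 = 11.98, n(O) = 15.97/16.00 = 0.9981
Ratios (÷ 0.9981): C 6.002, H 12.007, O 1.000
Ratio ≈ 6:12:1, so the empirical formula is C6H12O
Empirical-formula mass = 100.16 g/mol
n = 395.2 / 100.16 = 3.95 ≈ 4
Molecular formula = (C6H12O)×4 = C24H48O4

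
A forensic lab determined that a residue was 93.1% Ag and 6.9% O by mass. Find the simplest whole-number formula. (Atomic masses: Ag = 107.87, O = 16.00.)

Ag2O

Assume 100 g: 93.1 g Ag, 6.9 g O.
n(Ag) = 93.1/107.87 = 0.8631, n(O) = 6.9/16.00 = 0.4313
Smallest is O at 0.4313 mol; normalising gives Ag 2.001, O 1.000
≈ 2:1 → Ag2O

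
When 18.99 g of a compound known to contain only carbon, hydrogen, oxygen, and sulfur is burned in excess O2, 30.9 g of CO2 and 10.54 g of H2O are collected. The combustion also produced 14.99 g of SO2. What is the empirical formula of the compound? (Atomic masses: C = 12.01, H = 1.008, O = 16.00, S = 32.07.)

mol C = 30.9 / 44.01 = 0.7021; mass C = 0.7021 × 12.01 = 8.432 g
mol H = 2 × (10.54 / 18.02) = 1.170; mass H = 1.170 × 1.008 = 1.179 g
mol S = 14.99 / 64.07 = 0.2340; mass S = 7.503 g
mass O = 18.99 − (17.11) = 1.875 g → mol O = 0.1172
Ratios (÷ 0.1172): C 5.991, H 9.981, O 1.000, S 1.996
→ C6H10OS2

C6H10OS2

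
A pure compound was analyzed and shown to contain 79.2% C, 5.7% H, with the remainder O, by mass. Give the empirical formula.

C7H6O

Assume 100 g: 79.2 g C, 5.7 g H, 15.1 g O.
Moles — C: 79.2 / 12.01 = 6.595 mol; H: 5.7 / 1.008 = 5.655 mol; O: 15.1 / 16.00 = 0.9437 mol
Smallest is O at 0.9437 mol; normalising gives C 6.988, H 5.992, O 1.000
≈ 7:6:1 → C7H6O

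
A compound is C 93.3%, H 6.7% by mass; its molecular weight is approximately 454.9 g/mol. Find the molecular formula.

Assume 100 g: 93.3 g C, 6.7 g H.
C: 93.3 g ÷ 12.01 g/mol = 7.769 mol
H: 6.7 g ÷ 1.008 g/mol = 6.647 mol
Smallest is H at 6.647 mol; normalising gives C 1.169, H 1.000
Multiply by 6: C 7.01, H 6.00 → C7H6
Empirical-formula mass = 90.12 g/mol
n = 454.9 / 90.12 = 5.05 ≈ 5
Molecular formula = (C7H6)×5 = C35H30

C35H30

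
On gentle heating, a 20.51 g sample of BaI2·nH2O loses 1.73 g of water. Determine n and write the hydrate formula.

BaI2·2H2O

Mass of anhydrous BaI2 = 20.51 − 1.73 = 18.78 g
mol H2O = 1.73 / 18.02 = 0.096
Molar mass of BaI2 = 391.13 g/mol → mol BaI2 = 18.78 / 391.13 = 0.04801
n = 0.096 / 0.04801 = 2.00 ≈ 2 → BaI2·2H2O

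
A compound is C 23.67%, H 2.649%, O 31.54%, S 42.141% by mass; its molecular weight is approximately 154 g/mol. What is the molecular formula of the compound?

Assume 100 g: 23.67 g C, 2.649 g H, 31.54 g O, 42.141 g S.
C: 23.67 g ÷ 12.01 g/mol = 1.971 mol
H: 2.649 g ÷ 1.008 g/mol = 2.628 mol
O: 31.54 g ÷ 16.00 g/mol = 1.971 mol
S: 42.141 g ÷ 32.07 g/mol = 1.314 mol
Ratios (÷ 1.314): C 1.500, H 2.000, O 1.500, S 1.000
Multiply by 2: C 3.00, H 4.00, O 3.00, S 2.00 → C3H4O3S2
Empirical-formula mass = 152.20 g/mol
n = 154 / 152.20 = 1.01 ≈ 1
Molecular formula = empirical formula = C3H4O3S2

C3H4O3S2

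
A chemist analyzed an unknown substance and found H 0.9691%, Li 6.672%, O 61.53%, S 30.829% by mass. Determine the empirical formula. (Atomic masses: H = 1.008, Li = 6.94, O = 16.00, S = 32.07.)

HLiO4S

Assume 100 g: 0.9691 g H, 6.672 g Li, 61.53 g O, 30.829 g S.
Moles — H: 0.9691 / 1.008 = 0.9614 mol; Li: 6.672 / 6.94 = 0.9614 mol; O: 61.53 / 16.00 = 3.846 mol; S: 30.829 / 32.07 = 0.9613 mol
Smallest is S at 0.9613 mol; normalising gives H 1.000, Li 1.000, O 4.000, S 1.000
≈ 1:1:4:1 → HLiO4S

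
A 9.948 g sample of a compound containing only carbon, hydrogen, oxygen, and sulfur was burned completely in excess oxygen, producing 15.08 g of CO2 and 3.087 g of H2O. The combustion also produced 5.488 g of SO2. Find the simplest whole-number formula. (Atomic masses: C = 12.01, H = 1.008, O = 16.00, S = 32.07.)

C4H4O2S

mol C = 15.08 / 44.01 = 0.3426; mass C = 0.3426 × 12.01 = 4.115 g
mol H = 2 × (3.087 / 18.02) = 0.3426; mass H = 0.3426 × 1.008 = 0.3454 g
mol S = 5.488 / 64.07 = 0.08566; mass S = 2.747 g
mass O = 9.948 − (7.208) = 2.740 g → mol O = 0.1713
Smallest is S at 0.08566 mol; normalising gives C 4.000, H 4.000, O 2.000, S 1.000
≈ 4:4:2:1 → C4H4O2S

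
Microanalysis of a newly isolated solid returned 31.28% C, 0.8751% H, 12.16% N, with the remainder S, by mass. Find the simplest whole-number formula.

C3HNS2

Assume 100 g: 31.28 g C, 0.8751 g H, 12.16 g N, 55.685 g S.
C: 31.28 g ÷ 12.01 g/mol = 2.604 mol
H: 0.8751 g ÷ 1.008 g/mol = 0.8682 mol
N: 12.16 g ÷ 14.01 g/mol = 0.868 mol
S: 55.685 g ÷ 32.07 g/mol = 1.736 mol
Smallest is N at 0.868 mol; normalising gives C 3.001, H 1.000, N 1.000, S 2.001
≈ 3:1:1:2 → C3HNS2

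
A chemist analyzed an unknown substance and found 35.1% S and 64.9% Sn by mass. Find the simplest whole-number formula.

Assume 100 g: 35.1 g S, 64.9 g Sn.
Moles — S: 35.1 / 32.07 = 1.094 mol; Sn: 64.9 / 118.71 = 0.5467 mol
Divide by the smallest (0.5467 mol Sn): S 2.002, Sn 1.000
≈ 2:1 → S2Sn

S2Sn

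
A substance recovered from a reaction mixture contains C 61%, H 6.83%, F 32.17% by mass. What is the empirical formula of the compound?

Assume 100 g: 61 g C, 6.83 g H, 32.17 g F.
C: 61 g ÷ 12.01 g/mol = 5.079 mol
H: 6.83 g ÷ 1.008 g/mol = 6.776 mol
F: 32.17 g ÷ 19.00 g/mol = 1.693 mol
Smallest is F at 1.693 mol; normalising gives C 3.000, H 4.002, F 1.000
Ratio ≈ 3:4:1, so the empirical formula is C3H4F

C3H4F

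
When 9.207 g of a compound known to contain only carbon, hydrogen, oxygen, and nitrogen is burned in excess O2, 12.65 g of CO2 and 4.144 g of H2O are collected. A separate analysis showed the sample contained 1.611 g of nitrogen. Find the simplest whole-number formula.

mol C = 12.65 / 44.01 = 0.2874; mass C = 0.2874 × 12.01 = 3.452 g
mol H = 2 × (4.144 / 18.02) = 0.4599; mass H = 0.4599 × 1.008 = 0.4636 g
mol N = 1.611 / 14.01 = 0.1150
mass O = 9.207 − (5.527) = 3.680 g → mol O = 0.2300
Divide by the smallest (0.115 mol N): C 2.500, H 4.000, N 1.000, O 2.000
×2: C 5.00, H 8.00, N 2.00, O 4.00 → C5H8N2O4

C5H8N2O4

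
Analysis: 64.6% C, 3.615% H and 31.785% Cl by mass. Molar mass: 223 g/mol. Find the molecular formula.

C12H8Cl2

Assume 100 g: 64.6 g C, 3.615 g H, 31.785 g Cl.
C: 64.6 g ÷ 12.01 g/mol = 5.379 mol
H: 3.615 g ÷ 1.008 g/mol = 3.586 mol
Cl: 31.785 g ÷ 35.45 g/mol = 0.8966 mol
Divide by the smallest (0.8966 mol Cl): C 5.999, H 4.000, Cl 1.000
Ratio ≈ 6:4:1, so the empirical formula is C6H4Cl
Empirical-formula mass = 111.54 g/mol
n = 223 / 111.54 = 2.00 ≈ 2
Molecular formula = (C6H4Cl)×2 = C12H8Cl2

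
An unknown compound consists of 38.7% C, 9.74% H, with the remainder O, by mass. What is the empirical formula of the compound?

CH3O

Assume 100 g: 38.7 g C, 9.74 g H, 51.56 g O.
Moles — C: 38.7 / 12.01 = 3.222 mol; H: 9.74 / 1.008 = 9.663 mol; O: 51.56 / 16.00 = 3.223 mol
Divide by the smallest (3.222 mol C): C 1.000, H 2.999, O 1.000
Ratio ≈ 1:3:1, so the empirical formula is CH3O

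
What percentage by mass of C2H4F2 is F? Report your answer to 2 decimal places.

Molar mass = 2(12.01) + 4(1.008) + 2(19.00) = 66.052 g/mol
Mass of F per mole = 2 × 19.00 = 38.000 g
% F = 38.000 / 66.052 × 100 = 57.53%

57.53%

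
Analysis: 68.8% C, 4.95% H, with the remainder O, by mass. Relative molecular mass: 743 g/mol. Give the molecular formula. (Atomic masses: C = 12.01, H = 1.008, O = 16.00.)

C42H36O12

Assume 100 g: 68.8 g C, 4.95 g H, 26.25 g O.
C: 68.8 g ÷ 12.01 g/mol = 5.729 mol
H: 4.95 g ÷ 1.008 g/mol = 4.911 mol
O: 26.25 g ÷ 16.00 g/mol = 1.641 mol
Ratios (÷ 1.641): C 3.492, H 2.993, O 1.000
Multiply by 2: C 6.98, H 5.99, O 2.00 → C7H6O2
Empirical-formula mass = 122.12 g/mol
n = 743 / 122.12 = 6.08 ≈ 6
Molecular formula = (C7H6O2)×6 = C42H36O12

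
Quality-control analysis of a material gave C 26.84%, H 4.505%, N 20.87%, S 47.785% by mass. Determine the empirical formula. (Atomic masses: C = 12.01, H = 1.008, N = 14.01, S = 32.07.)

C3H6N2S2

Assume 100 g: 26.84 g C, 4.505 g H, 20.87 g N, 47.785 g S.
C: 26.84 g ÷ 12.01 g/mol = 2.235 mol
H: 4.505 g ÷ 1.008 g/mol = 4.469 mol
N: 20.87 g ÷ 14.01 g/mol = 1.49 mol
S: 47.785 g ÷ 32.07 g/mol = 1.49 mol
Divide by the smallest (1.49 mol N): C 1.500, H 3.000, N 1.000, S 1.000
Multiply by 2: C 3.00, H 6.00, N 2.00, S 2.00 → C3H6N2S2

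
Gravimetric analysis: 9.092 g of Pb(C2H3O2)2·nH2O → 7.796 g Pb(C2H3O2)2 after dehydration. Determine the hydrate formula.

Mass of water lost = 9.092 − 7.796 = 1.296 g → 1.296 / 18.02 = 0.07192 mol H2O
Molar mass of Pb(C2H3O2)2 = 325.29 g/mol → mol Pb(C2H3O2)2 = 7.796 / 325.29 = 0.02397
n = 0.07192 / 0.02397 = 3.00 ≈ 3 → Pb(C2H3O2)2·3H2O

Pb(C2H3O2)2·3H2O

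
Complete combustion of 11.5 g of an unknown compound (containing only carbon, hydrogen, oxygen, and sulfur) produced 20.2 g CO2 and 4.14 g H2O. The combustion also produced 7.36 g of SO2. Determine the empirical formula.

C4H4OS

mol C = 20.2 / 44.01 = 0.4590; mass C = 0.4590 × 12.01 = 5.512 g
mol H = 2 × (4.14 / 18.02) = 0.4595; mass H = 0.4595 × 1.008 = 0.4632 g
mol S = 7.36 / 64.07 = 0.1149; mass S = 3.684 g
mass O = 11.5 − (9.660) = 1.840 g → mol O = 0.1150
Smallest is S at 0.1149 mol; normalising gives C 3.996, H 4.000, O 1.001, S 1.000
→ C4H4OS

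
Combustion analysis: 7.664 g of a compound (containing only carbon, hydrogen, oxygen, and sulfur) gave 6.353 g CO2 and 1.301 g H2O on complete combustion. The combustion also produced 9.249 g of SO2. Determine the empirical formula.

C2H2OS2

mol C = 6.353 / 44.01 = 0.1444; mass C = 0.1444 × 12.01 = 1.734 g
mol H = 2 × (1.301 / 18.02) = 0.1444; mass H = 0.1444 × 1.008 = 0.1456 g
mol S = 9.249 / 64.07 = 0.1444; mass S = 4.630 g
mass O = 7.664 − (6.509) = 1.155 g → mol O = 0.07220
Divide by the smallest (0.0722 mol O): C 1.999, H 2.000, O 1.000, S 1.999
≈ 2:2:1:2 → C2H2OS2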